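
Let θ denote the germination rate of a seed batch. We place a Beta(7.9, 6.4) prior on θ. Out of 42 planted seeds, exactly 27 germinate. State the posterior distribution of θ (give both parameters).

Posterior: Beta(34.9, 21.4)

The binomial likelihood is conjugate to the Beta prior: with 27 successes and 15 failures, the posterior is Beta(7.9+27, 6.4+15) = Beta(34.9, 21.4).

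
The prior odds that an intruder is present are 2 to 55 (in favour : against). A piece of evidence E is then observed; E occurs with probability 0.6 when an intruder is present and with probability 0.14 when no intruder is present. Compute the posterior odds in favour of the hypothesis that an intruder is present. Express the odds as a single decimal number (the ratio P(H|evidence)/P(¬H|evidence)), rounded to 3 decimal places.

Prior odds = 2/55 = 0.036364.
Likelihood ratio for E = 0.6/0.14 = 4.2857.
Posterior odds = prior odds × LR = 0.15584.

Posterior odds ≈ 0.156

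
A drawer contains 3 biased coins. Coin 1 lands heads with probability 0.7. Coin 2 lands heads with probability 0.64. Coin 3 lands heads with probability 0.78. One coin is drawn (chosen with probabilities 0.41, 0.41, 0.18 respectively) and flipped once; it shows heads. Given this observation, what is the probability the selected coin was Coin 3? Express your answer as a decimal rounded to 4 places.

P(heads|C1) = 0.7; P(heads|C2) = 0.64; P(heads|C3) = 0.78.
Prior × likelihood for each source: 0.41·0.7=0.2870, 0.41·0.64=0.2624, 0.18·0.78=0.1404. Summing gives P(heads) = 0.68980.
P(Coin 3 | heads) = 0.1404 / 0.68980 = 0.2035.

Posterior probability ≈ 0.2035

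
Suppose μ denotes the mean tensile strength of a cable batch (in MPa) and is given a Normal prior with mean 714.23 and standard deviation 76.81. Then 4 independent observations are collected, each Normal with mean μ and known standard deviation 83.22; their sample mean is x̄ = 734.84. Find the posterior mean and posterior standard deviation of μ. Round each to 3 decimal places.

Prior precision 1/τ₀² = 1/76.81² = 0.00016950; data precision n/σ² = 4/83.22² = 0.00057757.
Posterior precision = 0.00016950 + 0.00057757 = 0.00074707, giving posterior SD = 1/√0.00074707 = 36.586.
Posterior mean = (0.00016950·714.23 + 0.00057757·734.84) / 0.00074707 = 730.164.

Posterior mean ≈ 730.164; posterior SD ≈ 36.586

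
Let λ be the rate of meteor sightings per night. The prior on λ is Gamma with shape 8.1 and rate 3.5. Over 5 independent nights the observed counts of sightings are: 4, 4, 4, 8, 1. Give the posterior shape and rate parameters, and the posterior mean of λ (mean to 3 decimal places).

Total count ∑xᵢ = 21 over n = 5 nights.
Gamma is conjugate to the Poisson likelihood: posterior is Gamma(shape = 8.1+21 = 29.1, rate = 3.5+5 = 8.5).
Posterior mean = shape/rate = 29.1/8.5 = 3.424.

Posterior: Gamma(shape=29.1, rate=8.5); mean ≈ 3.424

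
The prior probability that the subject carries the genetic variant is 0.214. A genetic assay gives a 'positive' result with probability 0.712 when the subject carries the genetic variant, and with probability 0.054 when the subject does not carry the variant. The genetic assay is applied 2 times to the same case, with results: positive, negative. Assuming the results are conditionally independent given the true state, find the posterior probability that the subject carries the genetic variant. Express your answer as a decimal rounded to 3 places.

Posterior P(H) ≈ 0.522

Let H be the event that the subject carries the genetic variant; start with P(H) = 0.214. P('positive'|H) = 0.712, P('positive'|¬H) = 0.054.
Update on result 1 ('positive'): P(H) ← 0.712·0.2140 / (0.712·0.2140 + 0.054·0.7860) = 0.15237/0.19481 = 0.7821.
Update on result 2 ('negative'): P(H) ← 0.288·0.7821 / (0.288·0.7821 + 0.946·0.2179) = 0.22525/0.43136 = 0.5222.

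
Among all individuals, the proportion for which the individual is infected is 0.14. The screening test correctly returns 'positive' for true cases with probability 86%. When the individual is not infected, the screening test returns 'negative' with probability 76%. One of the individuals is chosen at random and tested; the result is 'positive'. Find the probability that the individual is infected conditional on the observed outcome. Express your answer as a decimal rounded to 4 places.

P(H | E) ≈ 0.3684

Let H be the event that the individual is infected. P(H) = 0.14, so P(¬H) = 0.86. With E the 'positive' result, P(E|H) = 0.86 and P(E|¬H) = 0.24.
P(E) = 0.86·0.14 + 0.24·0.86 = 0.12040 + 0.20640 = 0.32680.
By Bayes' theorem, P(H|E) = 0.12040 / 0.32680 = 0.3684.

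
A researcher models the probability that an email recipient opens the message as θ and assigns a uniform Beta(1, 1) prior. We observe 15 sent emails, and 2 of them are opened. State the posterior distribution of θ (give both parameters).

Posterior: Beta(3, 14)

The binomial likelihood is conjugate to the Beta prior: with 2 successes and 13 failures, the posterior is Beta(1+2, 1+13) = Beta(3, 14).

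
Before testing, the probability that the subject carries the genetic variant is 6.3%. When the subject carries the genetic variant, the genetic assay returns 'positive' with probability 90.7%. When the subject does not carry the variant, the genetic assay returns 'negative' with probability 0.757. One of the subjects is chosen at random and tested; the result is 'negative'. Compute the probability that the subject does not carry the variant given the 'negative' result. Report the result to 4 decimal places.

P(¬H | E) ≈ 0.9918

Let H be the event that the subject carries the genetic variant. P(H) = 0.063, so P(¬H) = 0.937. With E the 'negative' result, P(E|H) = 0.093 and P(E|¬H) = 0.757.
P(E) = 0.093·0.063 + 0.757·0.937 = 0.0058590 + 0.70931 = 0.71517.
By Bayes' theorem, P(H|E) = 0.0058590 / 0.71517 = 0.0082. Hence P(¬H|E) = 1 − 0.0082 = 0.9918.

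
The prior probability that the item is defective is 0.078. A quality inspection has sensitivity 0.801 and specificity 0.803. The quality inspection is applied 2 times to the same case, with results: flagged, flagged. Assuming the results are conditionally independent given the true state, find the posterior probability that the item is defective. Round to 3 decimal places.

Posterior P(H) ≈ 0.583

Let H be the event that the item is defective; start with P(H) = 0.078. P('flagged'|H) = 0.801, P('flagged'|¬H) = 0.197.
Update on result 1 ('flagged'): P(H) ← 0.801·0.0780 / (0.801·0.0780 + 0.197·0.9220) = 0.062478/0.24411 = 0.2559.
Update on result 2 ('flagged'): P(H) ← 0.801·0.2559 / (0.801·0.2559 + 0.197·0.7441) = 0.20501/0.35159 = 0.5831.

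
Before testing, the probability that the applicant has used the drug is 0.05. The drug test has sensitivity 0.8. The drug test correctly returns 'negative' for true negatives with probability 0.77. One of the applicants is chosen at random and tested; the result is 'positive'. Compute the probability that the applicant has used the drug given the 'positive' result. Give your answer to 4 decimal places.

P(H | E) ≈ 0.1547

Write H for 'the applicant has used the drug'. Prior odds H:¬H = 0.05/0.95 = 0.052632. For the 'positive' outcome, the likelihood ratio is 0.8/0.23 = 3.4783.
Posterior odds = 0.052632 × 3.4783 = 0.18307, so P(H|E) = 0.18307/(1+0.18307) = 0.1547.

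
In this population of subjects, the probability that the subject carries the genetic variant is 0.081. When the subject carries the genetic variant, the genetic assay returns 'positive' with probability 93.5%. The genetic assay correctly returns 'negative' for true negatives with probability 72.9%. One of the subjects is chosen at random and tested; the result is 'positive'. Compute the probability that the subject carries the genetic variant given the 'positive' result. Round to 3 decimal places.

P(H | E) ≈ 0.233

Write H for 'the subject carries the genetic variant'. Prior odds H:¬H = 0.081/0.919 = 0.088139. For the 'positive' outcome, the likelihood ratio is 0.935/0.271 = 3.4502.
Posterior odds = 0.088139 × 3.4502 = 0.30410, so P(H|E) = 0.30410/(1+0.30410) = 0.233.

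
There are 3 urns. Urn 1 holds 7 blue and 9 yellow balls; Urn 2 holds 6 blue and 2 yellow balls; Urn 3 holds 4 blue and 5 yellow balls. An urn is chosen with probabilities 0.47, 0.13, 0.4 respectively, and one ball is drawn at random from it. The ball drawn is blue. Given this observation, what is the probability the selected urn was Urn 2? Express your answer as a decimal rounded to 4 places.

P(blue|Urn 1) = 0.4375; P(blue|Urn 2) = 0.75; P(blue|Urn 3) = 0.4444.
Prior × likelihood for each source: 0.47·0.4375=0.2056, 0.13·0.75=0.09750, 0.4·0.4444=0.1778. Summing gives P(blue) = 0.48090.
P(Urn 2 | blue) = 0.09750 / 0.48090 = 0.2027.

Posterior probability ≈ 0.2027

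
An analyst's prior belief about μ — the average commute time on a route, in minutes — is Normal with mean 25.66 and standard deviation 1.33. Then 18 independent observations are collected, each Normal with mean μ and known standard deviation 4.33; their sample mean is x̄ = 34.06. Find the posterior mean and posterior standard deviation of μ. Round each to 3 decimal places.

Posterior mean ≈ 30.947; posterior SD ≈ 0.810

Prior precision 1/τ₀² = 1/1.33² = 0.565323; data precision n/σ² = 18/4.33² = 0.960056.
Posterior precision = 0.565323 + 0.960056 = 1.52538, giving posterior SD = 1/√1.52538 = 0.810.
Posterior mean = (0.565323·25.66 + 0.960056·34.06) / 1.52538 = 30.947.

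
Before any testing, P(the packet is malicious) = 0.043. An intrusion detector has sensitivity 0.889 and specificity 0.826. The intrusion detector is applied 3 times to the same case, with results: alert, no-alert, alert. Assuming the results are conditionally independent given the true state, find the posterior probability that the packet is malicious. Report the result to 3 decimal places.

Posterior P(H) ≈ 0.136

With H the event that the packet is malicious, the joint likelihood of the observed sequence is P(data|H) = 0.889·0.111·0.889 = 0.087726 and P(data|¬H) = 0.174·0.826·0.174 = 0.025008.
Bayes: P(H|data) = 0.043·0.087726 / (0.043·0.087726 + 0.957·0.025008) = 0.0037722/0.027705 = 0.1362.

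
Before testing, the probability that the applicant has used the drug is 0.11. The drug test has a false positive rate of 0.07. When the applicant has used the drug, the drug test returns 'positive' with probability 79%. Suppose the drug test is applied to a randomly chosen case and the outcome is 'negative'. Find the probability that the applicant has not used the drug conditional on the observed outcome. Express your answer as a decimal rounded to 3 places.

Let H be the event that the applicant has used the drug. P(H) = 0.11, so P(¬H) = 0.89. With E the 'negative' result, P(E|H) = 0.21 and P(E|¬H) = 0.93.
P(E) = 0.21·0.11 + 0.93·0.89 = 0.023100 + 0.82770 = 0.85080.
By Bayes' theorem, P(H|E) = 0.023100 / 0.85080 = 0.027. Hence P(¬H|E) = 1 − 0.027 = 0.973.

P(¬H | E) ≈ 0.973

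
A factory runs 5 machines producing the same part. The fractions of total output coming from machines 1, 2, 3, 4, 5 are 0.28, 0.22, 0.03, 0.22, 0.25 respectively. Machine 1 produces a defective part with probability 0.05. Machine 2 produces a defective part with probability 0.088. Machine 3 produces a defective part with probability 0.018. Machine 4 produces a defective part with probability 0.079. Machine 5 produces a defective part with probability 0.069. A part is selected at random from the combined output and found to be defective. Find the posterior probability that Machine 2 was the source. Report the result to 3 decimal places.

Posterior probability ≈ 0.283

Tabulate prior·likelihood by source: [1] prior 0.28, lik 0.05, product 0.01400; [2] prior 0.22, lik 0.088, product 0.01936; [3] prior 0.03, lik 0.018, product 0.0005400; [4] prior 0.22, lik 0.079, product 0.01738; [5] prior 0.25, lik 0.069, product 0.01725.
Normalizing constant = 0.068530; the posterior for Machine 2 is its product over the sum, 0.01936/0.068530 = 0.283.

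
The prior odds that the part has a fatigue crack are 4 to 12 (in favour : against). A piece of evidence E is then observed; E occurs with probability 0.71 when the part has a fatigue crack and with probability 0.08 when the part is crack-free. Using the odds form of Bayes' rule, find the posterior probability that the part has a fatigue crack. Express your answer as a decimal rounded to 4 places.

Prior odds = 4/12 = 0.33333. In log-odds, ln(0.33333) = -1.0986.
Add log likelihood ratio: ln(8.8750) = 2.1832.
Posterior log-odds = 1.0846, so posterior odds = exp(1.0846) = 2.9583. Converting, P(H|E) = 2.9583/3.9583 = 0.7474.

Posterior probability ≈ 0.7474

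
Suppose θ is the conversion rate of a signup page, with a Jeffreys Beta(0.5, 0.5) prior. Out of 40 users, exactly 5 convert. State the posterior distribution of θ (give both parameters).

The binomial likelihood is conjugate to the Beta prior: with 5 successes and 35 failures, the posterior is Beta(0.5+5, 0.5+35) = Beta(5.5, 35.5).

Posterior: Beta(5.5, 35.5)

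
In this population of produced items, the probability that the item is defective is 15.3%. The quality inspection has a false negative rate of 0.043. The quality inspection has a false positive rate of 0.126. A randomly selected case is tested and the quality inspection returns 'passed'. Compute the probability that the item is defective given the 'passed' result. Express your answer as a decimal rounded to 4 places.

P(H | E) ≈ 0.0088

Let H be the event that the item is defective. P(H) = 0.153, so P(¬H) = 0.847. With E the 'passed' result, P(E|H) = 0.043 and P(E|¬H) = 0.874.
P(E) = 0.043·0.153 + 0.874·0.847 = 0.0065790 + 0.74028 = 0.74686.
By Bayes' theorem, P(H|E) = 0.0065790 / 0.74686 = 0.0088.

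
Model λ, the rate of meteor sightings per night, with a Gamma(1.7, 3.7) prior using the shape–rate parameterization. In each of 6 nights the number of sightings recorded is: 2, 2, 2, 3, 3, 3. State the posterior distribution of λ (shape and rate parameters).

Posterior: Gamma(shape=16.7, rate=9.7)

Total count ∑xᵢ = 15 over n = 6 nights.
Gamma is conjugate to the Poisson likelihood: posterior is Gamma(shape = 1.7+15 = 16.7, rate = 3.7+6 = 9.7).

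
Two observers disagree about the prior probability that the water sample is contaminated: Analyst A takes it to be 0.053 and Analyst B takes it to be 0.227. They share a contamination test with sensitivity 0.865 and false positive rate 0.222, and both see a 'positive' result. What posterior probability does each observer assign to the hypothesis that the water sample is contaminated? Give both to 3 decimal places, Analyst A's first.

Analyst A: 0.179; Analyst B: 0.534

P('+'|H) = 0.865, P('+'|¬H) = 0.222.
Analyst A: numerator 0.865·0.053 = 0.045845; evidence = 0.045845+0.222·0.947 = 0.25608; posterior = 0.179.
Analyst B: numerator 0.865·0.227 = 0.19636; evidence = 0.19636+0.222·0.773 = 0.36796; posterior = 0.534.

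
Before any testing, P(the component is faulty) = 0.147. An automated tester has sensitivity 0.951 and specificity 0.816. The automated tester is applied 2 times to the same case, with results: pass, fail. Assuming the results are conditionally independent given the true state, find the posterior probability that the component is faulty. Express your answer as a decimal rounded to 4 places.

Let H be the event that the component is faulty; start with P(H) = 0.147. P('fail'|H) = 0.951, P('fail'|¬H) = 0.184.
Update on result 1 ('pass'): P(H) ← 0.049·0.1470 / (0.049·0.1470 + 0.816·0.8530) = 0.0072030/0.70325 = 0.0102.
Update on result 2 ('fail'): P(H) ← 0.951·0.0102 / (0.951·0.0102 + 0.184·0.9898) = 0.0097406/0.19186 = 0.0508.

Posterior P(H) ≈ 0.0508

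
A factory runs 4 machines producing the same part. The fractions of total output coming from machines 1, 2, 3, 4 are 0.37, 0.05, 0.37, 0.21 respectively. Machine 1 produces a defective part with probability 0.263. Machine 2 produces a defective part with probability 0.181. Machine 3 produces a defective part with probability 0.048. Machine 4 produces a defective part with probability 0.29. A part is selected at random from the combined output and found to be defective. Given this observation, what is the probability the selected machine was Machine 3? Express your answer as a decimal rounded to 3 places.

P(defective|M1) = 0.263; P(defective|M2) = 0.181; P(defective|M3) = 0.048; P(defective|M4) = 0.29.
Prior × likelihood for each source: 0.37·0.263=0.09731, 0.05·0.181=0.009050, 0.37·0.048=0.01776, 0.21·0.29=0.06090. Summing gives P(defective) = 0.18502.
P(Machine 3 | defective) = 0.01776 / 0.18502 = 0.096.

Posterior probability ≈ 0.096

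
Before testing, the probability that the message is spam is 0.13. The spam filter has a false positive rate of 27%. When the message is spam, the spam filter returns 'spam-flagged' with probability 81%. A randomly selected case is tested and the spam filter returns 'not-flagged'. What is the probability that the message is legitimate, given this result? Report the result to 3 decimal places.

Let H be the event that the message is spam. P(H) = 0.13, so P(¬H) = 0.87. With E the 'not-flagged' result, P(E|H) = 0.19 and P(E|¬H) = 0.73.
P(E) = 0.19·0.13 + 0.73·0.87 = 0.024700 + 0.63510 = 0.65980.
By Bayes' theorem, P(H|E) = 0.024700 / 0.65980 = 0.037. Hence P(¬H|E) = 1 − 0.037 = 0.963.

P(¬H | E) ≈ 0.963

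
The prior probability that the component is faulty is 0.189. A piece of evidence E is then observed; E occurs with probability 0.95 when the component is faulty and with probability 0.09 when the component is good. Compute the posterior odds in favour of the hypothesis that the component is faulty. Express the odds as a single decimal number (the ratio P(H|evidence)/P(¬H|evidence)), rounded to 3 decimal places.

Prior odds = 0.189/(1−0.189) = 0.23305.
Likelihood ratio for E = 0.95/0.09 = 10.556.
Posterior odds = prior odds × LR = 2.4599.

Posterior odds ≈ 2.460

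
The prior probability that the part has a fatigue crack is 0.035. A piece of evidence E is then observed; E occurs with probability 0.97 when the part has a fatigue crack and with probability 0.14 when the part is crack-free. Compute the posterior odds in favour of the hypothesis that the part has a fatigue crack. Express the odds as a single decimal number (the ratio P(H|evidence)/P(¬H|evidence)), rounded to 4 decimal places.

Prior odds = 0.035/(1−0.035) = 0.036269.
Likelihood ratio for E = 0.97/0.14 = 6.9286.
Posterior odds = prior odds × LR = 0.25130.

Posterior odds ≈ 0.2513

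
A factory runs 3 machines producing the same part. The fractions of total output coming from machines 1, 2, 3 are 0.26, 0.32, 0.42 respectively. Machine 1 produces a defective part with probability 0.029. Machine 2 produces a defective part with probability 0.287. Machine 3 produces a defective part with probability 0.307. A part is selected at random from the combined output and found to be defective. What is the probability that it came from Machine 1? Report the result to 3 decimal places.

Posterior probability ≈ 0.033

Tabulate prior·likelihood by source: [1] prior 0.26, lik 0.029, product 0.007540; [2] prior 0.32, lik 0.287, product 0.09184; [3] prior 0.42, lik 0.307, product 0.1289.
Normalizing constant = 0.22832; the posterior for Machine 1 is its product over the sum, 0.007540/0.22832 = 0.033.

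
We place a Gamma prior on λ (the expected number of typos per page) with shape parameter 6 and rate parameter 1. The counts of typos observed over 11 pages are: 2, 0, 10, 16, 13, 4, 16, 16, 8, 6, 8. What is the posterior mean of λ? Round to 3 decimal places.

The Poisson likelihood adds the total count to the shape and the number of exposure periods to the rate. Here ∑xᵢ = 99 and n = 11, so shape 6→105 and rate 1→12.
E[λ | data] = 105/12 = 8.750.

Posterior mean ≈ 8.750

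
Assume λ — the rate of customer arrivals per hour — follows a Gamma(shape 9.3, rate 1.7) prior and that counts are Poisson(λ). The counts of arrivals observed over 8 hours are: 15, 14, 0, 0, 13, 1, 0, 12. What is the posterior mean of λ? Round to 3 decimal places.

Total count ∑xᵢ = 55 over n = 8 hours.
Gamma is conjugate to the Poisson likelihood: posterior is Gamma(shape = 9.3+55 = 64.3, rate = 1.7+8 = 9.7).
Posterior mean = shape/rate = 64.3/9.7 = 6.629.

Posterior mean ≈ 6.629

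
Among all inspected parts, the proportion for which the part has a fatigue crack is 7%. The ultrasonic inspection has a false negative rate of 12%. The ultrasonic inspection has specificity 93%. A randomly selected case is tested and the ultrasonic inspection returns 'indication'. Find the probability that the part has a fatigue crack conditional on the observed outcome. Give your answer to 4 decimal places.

Let H be the event that the part has a fatigue crack. P(H) = 0.07, so P(¬H) = 0.93. With E the 'indication' result, P(E|H) = 0.88 and P(E|¬H) = 0.07.
P(E) = 0.88·0.07 + 0.07·0.93 = 0.061600 + 0.065100 = 0.12670.
By Bayes' theorem, P(H|E) = 0.061600 / 0.12670 = 0.4862.

P(H | E) ≈ 0.4862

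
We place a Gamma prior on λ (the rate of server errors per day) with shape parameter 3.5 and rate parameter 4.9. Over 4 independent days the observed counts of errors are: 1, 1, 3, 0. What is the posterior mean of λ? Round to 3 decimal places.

Total count ∑xᵢ = 5 over n = 4 days.
Gamma is conjugate to the Poisson likelihood: posterior is Gamma(shape = 3.5+5 = 8.5, rate = 4.9+4 = 8.9).
E[λ | data] = 8.5/8.9 = 0.955.

Posterior mean ≈ 0.955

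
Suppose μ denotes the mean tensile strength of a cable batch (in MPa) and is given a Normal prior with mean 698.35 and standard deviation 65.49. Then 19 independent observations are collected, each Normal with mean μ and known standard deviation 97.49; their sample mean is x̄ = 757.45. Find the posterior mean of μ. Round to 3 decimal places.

Prior precision 1/τ₀² = 1/65.49² = 0.00023316; data precision n/σ² = 19/97.49² = 0.00199910.
Posterior precision = 0.00023316 + 0.00199910 = 0.00223225.
Posterior mean = (0.00023316·698.35 + 0.00199910·757.45) / 0.00223225 = 751.277.

Posterior mean ≈ 751.277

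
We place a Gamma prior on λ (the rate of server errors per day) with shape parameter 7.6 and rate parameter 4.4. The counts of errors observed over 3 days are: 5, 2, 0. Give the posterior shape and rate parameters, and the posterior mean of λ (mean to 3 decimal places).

Posterior: Gamma(shape=14.6, rate=7.4); mean ≈ 1.973

The Poisson likelihood adds the total count to the shape and the number of exposure periods to the rate. Here ∑xᵢ = 7 and n = 3, so shape 7.6→14.6 and rate 4.4→7.4.
Posterior mean = shape/rate = 14.6/7.4 = 1.973.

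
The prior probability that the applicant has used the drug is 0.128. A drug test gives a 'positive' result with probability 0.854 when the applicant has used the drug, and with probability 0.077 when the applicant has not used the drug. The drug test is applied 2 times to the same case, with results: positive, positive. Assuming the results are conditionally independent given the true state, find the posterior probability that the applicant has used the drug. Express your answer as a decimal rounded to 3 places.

With H the event that the applicant has used the drug, the joint likelihood of the observed sequence is P(data|H) = 0.854·0.854 = 0.72932 and P(data|¬H) = 0.077·0.077 = 0.0059290.
Bayes: P(H|data) = 0.128·0.72932 / (0.128·0.72932 + 0.872·0.0059290) = 0.093352/0.098523 = 0.9475.

Posterior P(H) ≈ 0.948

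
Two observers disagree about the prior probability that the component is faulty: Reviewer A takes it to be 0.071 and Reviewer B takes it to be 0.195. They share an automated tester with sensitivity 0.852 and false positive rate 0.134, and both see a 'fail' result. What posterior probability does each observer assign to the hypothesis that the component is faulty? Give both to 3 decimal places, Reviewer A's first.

The likelihood ratio for a 'fail' result is 0.852/0.134 = 6.3582.
Reviewer A: prior odds 0.071/0.929 = 0.076426; posterior odds 0.48593; posterior probability 0.327.
Reviewer B: prior odds 0.195/0.805 = 0.24224; posterior odds 1.5402; posterior probability 0.606.

Reviewer A: 0.327; Reviewer B: 0.606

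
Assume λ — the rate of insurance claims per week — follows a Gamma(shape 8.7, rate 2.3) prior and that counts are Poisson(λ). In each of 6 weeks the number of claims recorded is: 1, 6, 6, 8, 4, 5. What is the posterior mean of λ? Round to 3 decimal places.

Posterior mean ≈ 4.663

Total count ∑xᵢ = 30 over n = 6 weeks.
Gamma is conjugate to the Poisson likelihood: posterior is Gamma(shape = 8.7+30 = 38.7, rate = 2.3+6 = 8.3).
E[λ | data] = 38.7/8.3 = 4.663.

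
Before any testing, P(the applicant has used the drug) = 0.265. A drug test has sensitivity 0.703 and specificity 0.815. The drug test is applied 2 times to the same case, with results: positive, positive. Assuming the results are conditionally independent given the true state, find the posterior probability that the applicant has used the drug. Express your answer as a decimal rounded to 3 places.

With H the event that the applicant has used the drug, the joint likelihood of the observed sequence is P(data|H) = 0.703·0.703 = 0.49421 and P(data|¬H) = 0.185·0.185 = 0.034225.
Bayes: P(H|data) = 0.265·0.49421 / (0.265·0.49421 + 0.735·0.034225) = 0.13097/0.15612 = 0.8389.

Posterior P(H) ≈ 0.839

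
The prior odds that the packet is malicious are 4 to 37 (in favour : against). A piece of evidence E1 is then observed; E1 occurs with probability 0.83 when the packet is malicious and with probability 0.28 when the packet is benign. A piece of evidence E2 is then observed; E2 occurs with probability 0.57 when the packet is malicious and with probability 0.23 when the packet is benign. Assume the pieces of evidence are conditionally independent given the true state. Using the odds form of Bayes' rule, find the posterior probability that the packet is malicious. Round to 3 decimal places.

Posterior probability ≈ 0.443

Prior odds = 4/37 = 0.10811.
Likelihood ratio for E1 = 0.83/0.28 = 2.9643.
Likelihood ratio for E2 = 0.57/0.23 = 2.4783.
Posterior odds = prior odds × LR₁ × LR₂ = 0.79419.
Posterior probability = odds/(1+odds) = 0.79419/1.7942 = 0.443.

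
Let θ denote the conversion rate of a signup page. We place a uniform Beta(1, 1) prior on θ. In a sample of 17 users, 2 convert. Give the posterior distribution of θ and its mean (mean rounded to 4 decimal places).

Posterior: Beta(3, 16); mean ≈ 0.1579

The binomial likelihood is conjugate to the Beta prior: with 2 successes and 15 failures, the posterior is Beta(1+2, 1+15) = Beta(3, 16).
Posterior mean = α/(α+β) = 3/19 = 0.1579.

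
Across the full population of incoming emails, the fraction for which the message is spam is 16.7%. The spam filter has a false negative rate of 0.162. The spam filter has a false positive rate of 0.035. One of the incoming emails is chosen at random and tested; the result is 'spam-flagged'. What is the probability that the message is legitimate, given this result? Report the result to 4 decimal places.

Write H for 'the message is spam'. Prior odds H:¬H = 0.167/0.833 = 0.20048. For the 'spam-flagged' outcome, the likelihood ratio is 0.838/0.035 = 23.943.
Posterior odds = 0.20048 × 23.943 = 4.8001, so P(H|E) = 4.8001/(1+4.8001) = 0.8276. Then P(¬H|E) = 1 − 0.8276 = 0.1724.

P(¬H | E) ≈ 0.1724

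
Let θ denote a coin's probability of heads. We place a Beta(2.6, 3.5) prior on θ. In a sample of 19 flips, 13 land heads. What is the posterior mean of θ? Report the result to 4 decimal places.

The binomial likelihood is conjugate to the Beta prior: with 13 successes and 6 failures, the posterior is Beta(2.6+13, 3.5+6) = Beta(15.6, 9.5).
E[θ | data] = 15.6/(15.6+9.5) = 0.6215.

Posterior mean ≈ 0.6215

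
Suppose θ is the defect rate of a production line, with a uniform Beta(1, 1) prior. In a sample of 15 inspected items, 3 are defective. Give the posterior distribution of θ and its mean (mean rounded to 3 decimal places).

Observing 3 successes and 12 failures updates Beta(1, 1) by adding the success and failure counts to the two shape parameters: α = 1+3 = 4, β = 1+12 = 13.
Posterior mean = α/(α+β) = 4/17 = 0.235.

Posterior: Beta(4, 13); mean ≈ 0.235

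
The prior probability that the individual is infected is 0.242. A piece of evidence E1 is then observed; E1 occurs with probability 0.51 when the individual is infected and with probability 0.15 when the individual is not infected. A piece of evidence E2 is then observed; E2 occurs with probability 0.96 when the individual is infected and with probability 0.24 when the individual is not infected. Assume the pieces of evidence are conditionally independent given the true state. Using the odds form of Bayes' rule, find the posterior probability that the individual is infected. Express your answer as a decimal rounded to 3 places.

Posterior probability ≈ 0.813

Prior odds = 0.242/(1−0.242) = 0.31926.
Likelihood ratio for E1 = 0.51/0.15 = 3.4000.
Likelihood ratio for E2 = 0.96/0.24 = 4.0000.
Posterior odds = prior odds × LR₁ × LR₂ = 4.3420.
Posterior probability = odds/(1+odds) = 4.3420/5.3420 = 0.813.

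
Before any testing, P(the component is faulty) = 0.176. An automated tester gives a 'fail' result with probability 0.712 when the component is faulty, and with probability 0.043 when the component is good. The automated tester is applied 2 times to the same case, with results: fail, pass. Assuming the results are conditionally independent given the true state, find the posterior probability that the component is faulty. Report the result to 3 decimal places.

Let H be the event that the component is faulty; start with P(H) = 0.176. P('fail'|H) = 0.712, P('fail'|¬H) = 0.043.
Update on result 1 ('fail'): P(H) ← 0.712·0.1760 / (0.712·0.1760 + 0.043·0.8240) = 0.12531/0.16074 = 0.7796.
Update on result 2 ('pass'): P(H) ← 0.288·0.7796 / (0.288·0.7796 + 0.957·0.2204) = 0.22452/0.43546 = 0.5156.

Posterior P(H) ≈ 0.516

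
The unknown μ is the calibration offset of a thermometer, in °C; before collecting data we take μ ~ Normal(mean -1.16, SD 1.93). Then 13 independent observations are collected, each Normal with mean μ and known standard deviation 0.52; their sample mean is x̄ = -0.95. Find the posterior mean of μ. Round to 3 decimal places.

Prior precision 1/τ₀² = 1/1.93² = 0.268464; data precision n/σ² = 13/0.52² = 48.0769.
Posterior precision = 0.268464 + 48.0769 = 48.3454.
Posterior mean = (0.268464·-1.16 + 48.0769·-0.95) / 48.3454 = -0.951.

Posterior mean ≈ -0.951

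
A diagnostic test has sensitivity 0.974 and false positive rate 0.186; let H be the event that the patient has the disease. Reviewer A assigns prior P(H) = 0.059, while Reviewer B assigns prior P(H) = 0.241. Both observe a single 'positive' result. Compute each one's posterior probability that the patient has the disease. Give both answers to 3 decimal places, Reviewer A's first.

Reviewer A: 0.247; Reviewer B: 0.624

The likelihood ratio for a 'positive' result is 0.974/0.186 = 5.2366.
Reviewer A: prior odds 0.059/0.941 = 0.062699; posterior odds 0.32833; posterior probability 0.247.
Reviewer B: prior odds 0.241/0.759 = 0.31752; posterior odds 1.6627; posterior probability 0.624.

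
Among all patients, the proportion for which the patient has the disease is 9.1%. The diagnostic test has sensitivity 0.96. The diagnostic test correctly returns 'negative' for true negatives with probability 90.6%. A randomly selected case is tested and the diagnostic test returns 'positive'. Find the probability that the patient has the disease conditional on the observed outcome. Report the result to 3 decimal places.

P(H | E) ≈ 0.506

Write H for 'the patient has the disease'. Prior odds H:¬H = 0.091/0.909 = 0.10011. For the 'positive' outcome, the likelihood ratio is 0.96/0.094 = 10.213.
Posterior odds = 0.10011 × 10.213 = 1.0224, so P(H|E) = 1.0224/(1+1.0224) = 0.506.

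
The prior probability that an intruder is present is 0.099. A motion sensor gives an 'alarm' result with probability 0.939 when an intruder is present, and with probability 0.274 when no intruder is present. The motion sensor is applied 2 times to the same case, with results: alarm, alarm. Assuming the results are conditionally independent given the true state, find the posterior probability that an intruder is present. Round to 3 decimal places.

Let H be the event that an intruder is present; start with P(H) = 0.099. P('alarm'|H) = 0.939, P('alarm'|¬H) = 0.274.
Update on result 1 ('alarm'): P(H) ← 0.939·0.0990 / (0.939·0.0990 + 0.274·0.9010) = 0.092961/0.33984 = 0.2735.
Update on result 2 ('alarm'): P(H) ← 0.939·0.2735 / (0.939·0.2735 + 0.274·0.7265) = 0.25686/0.45591 = 0.5634.

Posterior P(H) ≈ 0.563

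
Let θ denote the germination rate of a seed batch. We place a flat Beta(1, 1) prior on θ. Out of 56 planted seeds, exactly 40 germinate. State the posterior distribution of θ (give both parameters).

The binomial likelihood is conjugate to the Beta prior: with 40 successes and 16 failures, the posterior is Beta(1+40, 1+16) = Beta(41, 17).

Posterior: Beta(41, 17)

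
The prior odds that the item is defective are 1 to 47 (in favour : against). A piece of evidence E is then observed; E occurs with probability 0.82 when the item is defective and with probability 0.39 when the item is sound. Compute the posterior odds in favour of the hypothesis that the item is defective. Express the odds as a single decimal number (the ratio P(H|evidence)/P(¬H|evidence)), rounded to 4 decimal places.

Posterior odds ≈ 0.0447

Prior odds = 1/47 = 0.021277. In log-odds, ln(0.021277) = -3.8501.
Add log likelihood ratio: ln(2.1026) = 0.74316.
Posterior log-odds = -3.1070, so posterior odds = exp(-3.1070) = 0.044735.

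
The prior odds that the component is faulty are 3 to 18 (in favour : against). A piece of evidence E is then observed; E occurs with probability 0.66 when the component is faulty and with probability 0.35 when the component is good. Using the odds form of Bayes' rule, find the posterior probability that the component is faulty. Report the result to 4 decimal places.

Posterior probability ≈ 0.2391

Prior odds = 3/18 = 0.16667.
Likelihood ratio for E = 0.66/0.35 = 1.8857.
Posterior odds = prior odds × LR = 0.31429.
Posterior probability = odds/(1+odds) = 0.31429/1.3143 = 0.2391.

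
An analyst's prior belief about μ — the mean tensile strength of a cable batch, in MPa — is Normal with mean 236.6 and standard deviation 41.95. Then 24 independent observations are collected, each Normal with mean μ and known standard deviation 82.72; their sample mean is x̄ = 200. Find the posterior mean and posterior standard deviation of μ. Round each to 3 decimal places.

Prior precision 1/τ₀² = 1/41.95² = 0.00056825; data precision n/σ² = 24/82.72² = 0.00350744.
Posterior precision = 0.00056825 + 0.00350744 = 0.00407569, giving posterior SD = 1/√0.00407569 = 15.664.
Posterior mean = (0.00056825·236.6 + 0.00350744·200) / 0.00407569 = 205.103.

Posterior mean ≈ 205.103; posterior SD ≈ 15.664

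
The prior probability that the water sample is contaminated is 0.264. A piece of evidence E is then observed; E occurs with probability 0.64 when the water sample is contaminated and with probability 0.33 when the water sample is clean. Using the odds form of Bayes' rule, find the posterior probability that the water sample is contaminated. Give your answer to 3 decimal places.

Prior odds = 0.264/(1−0.264) = 0.35870.
Likelihood ratio for E = 0.64/0.33 = 1.9394.
Posterior odds = prior odds × LR = 0.69565.
Posterior probability = odds/(1+odds) = 0.69565/1.6957 = 0.410.

Posterior probability ≈ 0.410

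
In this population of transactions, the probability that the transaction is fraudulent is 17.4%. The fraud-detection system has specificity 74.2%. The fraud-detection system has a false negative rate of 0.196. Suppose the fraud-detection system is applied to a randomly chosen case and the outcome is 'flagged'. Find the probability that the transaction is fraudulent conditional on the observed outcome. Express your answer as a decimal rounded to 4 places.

Write H for 'the transaction is fraudulent'. Prior odds H:¬H = 0.174/0.826 = 0.21065. For the 'flagged' outcome, the likelihood ratio is 0.804/0.258 = 3.1163.
Posterior odds = 0.21065 × 3.1163 = 0.65646, so P(H|E) = 0.65646/(1+0.65646) = 0.3963.

P(H | E) ≈ 0.3963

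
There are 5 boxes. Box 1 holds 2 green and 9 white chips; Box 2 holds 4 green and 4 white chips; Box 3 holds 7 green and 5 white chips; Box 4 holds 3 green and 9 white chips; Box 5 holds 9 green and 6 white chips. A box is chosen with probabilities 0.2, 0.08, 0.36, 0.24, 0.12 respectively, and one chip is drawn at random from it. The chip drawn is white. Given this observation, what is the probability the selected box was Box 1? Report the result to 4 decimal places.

P(white|Box 1) = 0.8182; P(white|Box 2) = 0.5; P(white|Box 3) = 0.4167; P(white|Box 4) = 0.75; P(white|Box 5) = 0.4.
Prior × likelihood for each source: 0.2·0.8182=0.1636, 0.08·0.5=0.04000, 0.36·0.4167=0.1500, 0.24·0.75=0.1800, 0.12·0.4=0.04800. Summing gives P(white) = 0.58164.
P(Box 1 | white) = 0.1636 / 0.58164 = 0.2813.

Posterior probability ≈ 0.2813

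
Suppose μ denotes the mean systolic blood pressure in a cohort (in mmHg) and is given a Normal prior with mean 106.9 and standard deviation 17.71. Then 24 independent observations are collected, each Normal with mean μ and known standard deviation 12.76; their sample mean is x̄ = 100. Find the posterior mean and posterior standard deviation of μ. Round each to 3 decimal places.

Posterior mean ≈ 100.146; posterior SD ≈ 2.577

With known σ, the Normal prior is conjugate. Weight on the data is w = (n/σ²)/(n/σ² + 1/τ₀²) = 0.147404/(0.147404+0.00318833) = 0.97883.
Posterior mean = w·x̄ + (1−w)·μ₀ = 0.97883·100 + 0.021172·106.9 = 100.146. Posterior variance = 1/(0.147404+0.00318833) = 6.64044, so SD = 2.577.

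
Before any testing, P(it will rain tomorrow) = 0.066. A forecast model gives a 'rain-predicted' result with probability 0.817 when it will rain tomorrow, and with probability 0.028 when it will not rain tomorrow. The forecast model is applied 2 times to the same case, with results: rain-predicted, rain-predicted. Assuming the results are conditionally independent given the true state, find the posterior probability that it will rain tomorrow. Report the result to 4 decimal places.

Posterior P(H) ≈ 0.9837

Let H be the event that it will rain tomorrow; start with P(H) = 0.066. P('rain-predicted'|H) = 0.817, P('rain-predicted'|¬H) = 0.028.
Update on result 1 ('rain-predicted'): P(H) ← 0.817·0.0660 / (0.817·0.0660 + 0.028·0.9340) = 0.053922/0.080074 = 0.6734.
Update on result 2 ('rain-predicted'): P(H) ← 0.817·0.6734 / (0.817·0.6734 + 0.028·0.3266) = 0.55017/0.55931 = 0.9837.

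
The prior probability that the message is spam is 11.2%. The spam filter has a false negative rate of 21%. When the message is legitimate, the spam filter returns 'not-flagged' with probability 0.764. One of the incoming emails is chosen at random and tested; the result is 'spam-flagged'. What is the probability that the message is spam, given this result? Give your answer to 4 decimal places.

P(H | E) ≈ 0.2969

Write H for 'the message is spam'. Prior odds H:¬H = 0.112/0.888 = 0.12613. For the 'spam-flagged' outcome, the likelihood ratio is 0.79/0.236 = 3.3475.
Posterior odds = 0.12613 × 3.3475 = 0.42220, so P(H|E) = 0.42220/(1+0.42220) = 0.2969.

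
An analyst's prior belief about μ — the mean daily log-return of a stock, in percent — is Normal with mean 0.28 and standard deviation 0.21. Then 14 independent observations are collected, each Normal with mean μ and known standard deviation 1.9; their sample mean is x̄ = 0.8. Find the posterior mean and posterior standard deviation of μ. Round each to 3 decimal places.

Posterior mean ≈ 0.356; posterior SD ≈ 0.194

With known σ, the Normal prior is conjugate. Weight on the data is w = (n/σ²)/(n/σ² + 1/τ₀²) = 3.87812/(3.87812+22.6757) = 0.14605.
Posterior mean = w·x̄ + (1−w)·μ₀ = 0.14605·0.8 + 0.85395·0.28 = 0.356. Posterior variance = 1/(3.87812+22.6757) = 0.0376593, so SD = 0.194.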